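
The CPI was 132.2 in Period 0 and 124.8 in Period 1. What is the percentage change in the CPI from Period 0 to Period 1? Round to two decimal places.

Change = (124.8 − 132.2) / 132.2 × 100
       = -7.4 / 132.2 × 100 = -5.5976%

-5.60%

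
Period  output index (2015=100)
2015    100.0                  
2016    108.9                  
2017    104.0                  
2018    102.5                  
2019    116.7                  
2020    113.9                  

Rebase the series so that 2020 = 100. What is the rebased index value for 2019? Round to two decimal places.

Rebased(2019) = 116.7 / 113.9 × 100 = 102.4583

102.46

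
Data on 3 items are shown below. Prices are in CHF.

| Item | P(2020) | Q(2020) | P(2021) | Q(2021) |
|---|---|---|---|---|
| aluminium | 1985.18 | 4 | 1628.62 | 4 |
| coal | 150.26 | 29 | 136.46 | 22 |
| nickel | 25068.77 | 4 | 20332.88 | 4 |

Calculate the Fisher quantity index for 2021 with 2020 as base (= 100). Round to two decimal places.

99.01

Laspeyres component (base-period weights):
ΣP(2020)Q(2021) = 1985.18×4 + 150.26×22 + 25068.77×4 = 7940.72 + 3305.72 + 100275.08 = 111521.52
ΣP(2020)Q(2020) = 1985.18×4 + 150.26×29 + 25068.77×4 = 7940.72 + 4357.54 + 100275.08 = 112573.34
L = 111521.52 / 112573.34 × 100 = 99.0657
Paasche component (current-period weights):
ΣP(2021)Q(2021) = 1628.62×4 + 136.46×22 + 20332.88×4 = 6514.48 + 3002.12 + 81331.52 = 90848.12
ΣP(2021)Q(2020) = 1628.62×4 + 136.46×29 + 20332.88×4 = 6514.48 + 3957.34 + 81331.52 = 91803.34
P = 90848.12 / 91803.34 × 100 = 98.9595
Fisher = √(L × P) = √(99.0657 × 98.9595) = 99.0126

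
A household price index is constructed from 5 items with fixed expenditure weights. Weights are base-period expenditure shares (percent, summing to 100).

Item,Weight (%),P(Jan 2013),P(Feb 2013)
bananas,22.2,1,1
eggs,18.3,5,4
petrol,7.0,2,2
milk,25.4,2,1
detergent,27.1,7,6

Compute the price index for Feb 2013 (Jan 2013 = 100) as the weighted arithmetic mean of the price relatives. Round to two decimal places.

79.77

bananas: 22.2 × (1/1) = 22.2 × 1.000000 = 22.2000
eggs: 18.3 × (4/5) = 18.3 × 0.800000 = 14.6400
petrol: 7.0 × (2/2) = 7.0 × 1.000000 = 7.0000
milk: 25.4 × (1/2) = 25.4 × 0.500000 = 12.7000
detergent: 27.1 × (6/7) = 27.1 × 0.857143 = 23.2286
Index = Σ wᵢ·(p₁ᵢ/p₀ᵢ) = 22.2000 + 14.6400 + 7.0000 + 12.7000 + 23.2286 = 79.7686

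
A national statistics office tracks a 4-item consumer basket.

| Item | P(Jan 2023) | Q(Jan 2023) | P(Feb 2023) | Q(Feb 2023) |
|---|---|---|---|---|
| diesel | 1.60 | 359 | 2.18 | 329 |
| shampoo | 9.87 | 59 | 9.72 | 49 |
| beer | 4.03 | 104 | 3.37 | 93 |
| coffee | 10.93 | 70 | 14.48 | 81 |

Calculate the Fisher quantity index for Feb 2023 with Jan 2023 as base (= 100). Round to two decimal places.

97.74

Laspeyres component (base-period weights):
ΣP(Jan 2023)Q(Feb 2023) = 1.60×329 + 9.87×49 + 4.03×93 + 10.93×81 = 526.4 + 483.63 + 374.79 + 885.33 = 2270.15
ΣP(Jan 2023)Q(Jan 2023) = 1.60×359 + 9.87×59 + 4.03×104 + 10.93×70 = 574.4 + 582.33 + 419.12 + 765.1 = 2340.95
L = 2270.15 / 2340.95 × 100 = 96.9756
Paasche component (current-period weights):
ΣP(Feb 2023)Q(Feb 2023) = 2.18×329 + 9.72×49 + 3.37×93 + 14.48×81 = 717.22 + 476.28 + 313.41 + 1172.88 = 2679.79
ΣP(Feb 2023)Q(Jan 2023) = 2.18×359 + 9.72×59 + 3.37×104 + 14.48×70 = 782.62 + 573.48 + 350.48 + 1013.6 = 2720.18
P = 2679.79 / 2720.18 × 100 = 98.5152
Fisher = √(L × P) = √(96.9756 × 98.5152) = 97.7423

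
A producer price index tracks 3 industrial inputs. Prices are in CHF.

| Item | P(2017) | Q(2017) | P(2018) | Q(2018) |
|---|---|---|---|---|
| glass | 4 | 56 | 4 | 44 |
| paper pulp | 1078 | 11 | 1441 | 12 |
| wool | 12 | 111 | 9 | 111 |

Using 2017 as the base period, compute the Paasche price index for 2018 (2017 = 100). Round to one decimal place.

Paasche price index uses current-period quantities as weights.
ΣP(2018)·Q(2018) = 4×44 + 1441×12 + 9×111 = 176 + 17292 + 999 = 18467
ΣP(2017)·Q(2018) = 4×44 + 1078×12 + 12×111 = 176 + 12936 + 1332 = 14444
Index = 18467 / 14444 × 100 = 127.8524

127.9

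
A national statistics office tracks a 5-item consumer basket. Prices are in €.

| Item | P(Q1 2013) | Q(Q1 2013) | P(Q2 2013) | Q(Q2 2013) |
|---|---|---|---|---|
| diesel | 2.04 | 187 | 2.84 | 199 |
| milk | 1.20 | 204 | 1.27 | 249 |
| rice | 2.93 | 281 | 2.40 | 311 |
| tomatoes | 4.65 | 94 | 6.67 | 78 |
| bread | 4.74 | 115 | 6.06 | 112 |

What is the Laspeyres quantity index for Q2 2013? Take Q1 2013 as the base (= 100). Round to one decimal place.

Laspeyres quantity index uses base-period prices as weights.
ΣP(Q1 2013)·Q(Q2 2013) = 2.04×199 + 1.20×249 + 2.93×311 + 4.65×78 + 4.74×112 = 405.96 + 298.8 + 911.23 + 362.7 + 530.88 = 2509.57
ΣP(Q1 2013)·Q(Q1 2013) = 2.04×187 + 1.20×204 + 2.93×281 + 4.65×94 + 4.74×115 = 381.48 + 244.8 + 823.33 + 437.1 + 545.1 = 2431.81
Index = 2509.57 / 2431.81 × 100 = 103.1976

103.2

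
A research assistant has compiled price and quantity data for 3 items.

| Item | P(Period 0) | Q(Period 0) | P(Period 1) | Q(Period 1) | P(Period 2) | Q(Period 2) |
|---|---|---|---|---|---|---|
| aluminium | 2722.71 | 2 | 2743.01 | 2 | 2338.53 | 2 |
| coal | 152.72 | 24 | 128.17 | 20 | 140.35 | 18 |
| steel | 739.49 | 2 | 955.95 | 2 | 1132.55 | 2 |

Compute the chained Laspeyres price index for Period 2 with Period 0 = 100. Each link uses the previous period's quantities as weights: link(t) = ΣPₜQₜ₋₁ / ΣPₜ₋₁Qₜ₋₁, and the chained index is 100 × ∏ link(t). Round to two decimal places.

96.80

Link Period 0→Period 1:
ΣP(Period 1)Q(Period 0) = 2743.01×2 + 128.17×24 + 955.95×2 = 5486.02 + 3076.08 + 1911.9 = 10474
ΣP(Period 0)Q(Period 0) = 2722.71×2 + 152.72×24 + 739.49×2 = 5445.42 + 3665.28 + 1478.98 = 10589.68
link = 10474/10589.68 = 0.989076
Link Period 1→Period 2:
ΣP(Period 2)Q(Period 1) = 2338.53×2 + 140.35×20 + 1132.55×2 = 4677.06 + 2807 + 2265.1 = 9749.16
ΣP(Period 1)Q(Period 1) = 2743.01×2 + 128.17×20 + 955.95×2 = 5486.02 + 2563.4 + 1911.9 = 9961.32
link = 9749.16/9961.32 = 0.978702
Chained index = 100 × 0.989076 × 0.978702 = 96.8010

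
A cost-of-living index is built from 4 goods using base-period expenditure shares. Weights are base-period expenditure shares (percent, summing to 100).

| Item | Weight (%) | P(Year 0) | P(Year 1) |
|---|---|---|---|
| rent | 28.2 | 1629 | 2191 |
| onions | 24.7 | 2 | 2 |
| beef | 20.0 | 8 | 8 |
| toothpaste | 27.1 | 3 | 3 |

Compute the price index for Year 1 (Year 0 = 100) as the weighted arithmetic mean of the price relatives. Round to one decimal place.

rent: 28.2 × (2191/1629) = 28.2 × 1.344997 = 37.9289
onions: 24.7 × (2/2) = 24.7 × 1.000000 = 24.7000
beef: 20.0 × (8/8) = 20.0 × 1.000000 = 20.0000
toothpaste: 27.1 × (3/3) = 27.1 × 1.000000 = 27.1000
Index = Σ wᵢ·(p₁ᵢ/p₀ᵢ) = 37.9289 + 24.7000 + 20.0000 + 27.1000 = 109.7289

109.7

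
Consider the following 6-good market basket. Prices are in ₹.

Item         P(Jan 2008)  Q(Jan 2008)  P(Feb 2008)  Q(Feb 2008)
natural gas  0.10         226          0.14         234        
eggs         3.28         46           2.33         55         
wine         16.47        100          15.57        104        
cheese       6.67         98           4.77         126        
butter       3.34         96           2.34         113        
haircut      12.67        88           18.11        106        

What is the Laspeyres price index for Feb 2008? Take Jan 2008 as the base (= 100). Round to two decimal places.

101.84

Laspeyres price index uses base-period quantities as weights.
ΣP(Feb 2008)·Q(Jan 2008) = 0.14×226 + 2.33×46 + 15.57×100 + 4.77×98 + 2.34×96 + 18.11×88 = 31.64 + 107.18 + 1557 + 467.46 + 224.64 + 1593.68 = 3981.6
ΣP(Jan 2008)·Q(Jan 2008) = 0.10×226 + 3.28×46 + 16.47×100 + 6.67×98 + 3.34×96 + 12.67×88 = 22.6 + 150.88 + 1647 + 653.66 + 320.64 + 1114.96 = 3909.74
Index = 3981.6 / 3909.74 × 100 = 101.8380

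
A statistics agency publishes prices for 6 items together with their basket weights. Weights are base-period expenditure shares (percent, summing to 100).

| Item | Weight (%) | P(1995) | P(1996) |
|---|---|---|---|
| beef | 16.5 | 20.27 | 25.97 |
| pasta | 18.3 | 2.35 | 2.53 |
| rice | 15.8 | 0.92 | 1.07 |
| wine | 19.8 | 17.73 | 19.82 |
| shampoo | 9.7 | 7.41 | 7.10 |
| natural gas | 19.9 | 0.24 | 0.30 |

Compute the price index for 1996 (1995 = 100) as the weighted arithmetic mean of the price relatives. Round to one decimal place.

beef: 16.5 × (25.97/20.27) = 16.5 × 1.281204 = 21.1399
pasta: 18.3 × (2.53/2.35) = 18.3 × 1.076596 = 19.7017
rice: 15.8 × (1.07/0.92) = 15.8 × 1.163043 = 18.3761
wine: 19.8 × (19.82/17.73) = 19.8 × 1.117879 = 22.1340
shampoo: 9.7 × (7.10/7.41) = 9.7 × 0.958165 = 9.2942
natural gas: 19.9 × (0.30/0.24) = 19.9 × 1.250000 = 24.8750
Index = Σ wᵢ·(p₁ᵢ/p₀ᵢ) = 21.1399 + 19.7017 + 18.3761 + 22.1340 + 9.2942 + 24.8750 = 115.5209

115.5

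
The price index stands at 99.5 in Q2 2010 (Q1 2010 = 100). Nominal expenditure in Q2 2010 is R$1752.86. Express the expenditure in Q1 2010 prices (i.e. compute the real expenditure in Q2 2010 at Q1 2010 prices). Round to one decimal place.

Real = Nominal ÷ (Index/100) = 1752.86 ÷ (99.5/100)
     = 1752.86 ÷ 0.995 = 1761.6683

1761.7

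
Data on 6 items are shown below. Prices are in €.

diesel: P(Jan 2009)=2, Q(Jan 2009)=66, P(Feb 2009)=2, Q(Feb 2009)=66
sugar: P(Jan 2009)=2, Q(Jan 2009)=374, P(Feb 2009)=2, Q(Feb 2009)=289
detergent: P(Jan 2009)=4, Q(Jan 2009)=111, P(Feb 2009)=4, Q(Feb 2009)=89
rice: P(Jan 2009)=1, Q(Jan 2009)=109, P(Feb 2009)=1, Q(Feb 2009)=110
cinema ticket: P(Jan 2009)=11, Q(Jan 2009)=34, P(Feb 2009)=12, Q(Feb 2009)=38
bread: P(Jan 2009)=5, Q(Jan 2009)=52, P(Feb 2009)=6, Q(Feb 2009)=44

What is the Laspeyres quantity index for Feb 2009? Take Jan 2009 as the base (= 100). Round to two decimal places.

Laspeyres quantity index uses base-period prices as weights.
ΣP(Jan 2009)·Q(Feb 2009) = 2×66 + 2×289 + 4×89 + 1×110 + 11×38 + 5×44 = 132 + 578 + 356 + 110 + 418 + 220 = 1814
ΣP(Jan 2009)·Q(Jan 2009) = 2×66 + 2×374 + 4×111 + 1×109 + 11×34 + 5×52 = 132 + 748 + 444 + 109 + 374 + 260 = 2067
Index = 1814 / 2067 × 100 = 87.7600

87.76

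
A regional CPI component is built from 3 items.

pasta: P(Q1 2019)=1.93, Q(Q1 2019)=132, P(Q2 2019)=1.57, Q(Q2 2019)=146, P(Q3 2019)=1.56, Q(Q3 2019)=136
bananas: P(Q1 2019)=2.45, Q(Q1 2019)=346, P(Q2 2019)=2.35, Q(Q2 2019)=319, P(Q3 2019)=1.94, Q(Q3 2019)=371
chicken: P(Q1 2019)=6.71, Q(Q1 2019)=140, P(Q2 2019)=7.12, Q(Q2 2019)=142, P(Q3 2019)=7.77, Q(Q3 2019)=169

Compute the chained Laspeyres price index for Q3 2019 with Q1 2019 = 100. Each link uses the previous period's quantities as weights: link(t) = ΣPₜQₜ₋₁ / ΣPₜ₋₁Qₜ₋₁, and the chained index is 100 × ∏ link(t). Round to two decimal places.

Link Q1 2019→Q2 2019:
ΣP(Q2 2019)Q(Q1 2019) = 1.57×132 + 2.35×346 + 7.12×140 = 207.24 + 813.1 + 996.8 = 2017.14
ΣP(Q1 2019)Q(Q1 2019) = 1.93×132 + 2.45×346 + 6.71×140 = 254.76 + 847.7 + 939.4 = 2041.86
link = 2017.14/2041.86 = 0.987893
Link Q2 2019→Q3 2019:
ΣP(Q3 2019)Q(Q2 2019) = 1.56×146 + 1.94×319 + 7.77×142 = 227.76 + 618.86 + 1103.34 = 1949.96
ΣP(Q2 2019)Q(Q2 2019) = 1.57×146 + 2.35×319 + 7.12×142 = 229.22 + 749.65 + 1011.04 = 1989.91
link = 1949.96/1989.91 = 0.979924
Chained index = 100 × 0.987893 × 0.979924 = 96.8060

96.81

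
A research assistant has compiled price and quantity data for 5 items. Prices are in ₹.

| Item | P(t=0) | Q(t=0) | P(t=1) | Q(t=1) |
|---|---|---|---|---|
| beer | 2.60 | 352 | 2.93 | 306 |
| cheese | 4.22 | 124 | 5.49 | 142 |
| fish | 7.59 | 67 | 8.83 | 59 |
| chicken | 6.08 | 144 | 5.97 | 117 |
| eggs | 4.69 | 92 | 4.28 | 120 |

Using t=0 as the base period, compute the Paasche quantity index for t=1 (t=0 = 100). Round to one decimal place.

Paasche quantity index uses current-period prices as weights.
ΣP(t=1)·Q(t=1) = 2.93×306 + 5.49×142 + 8.83×59 + 5.97×117 + 4.28×120 = 896.58 + 779.58 + 520.97 + 698.49 + 513.6 = 3409.22
ΣP(t=1)·Q(t=0) = 2.93×352 + 5.49×124 + 8.83×67 + 5.97×144 + 4.28×92 = 1031.36 + 680.76 + 591.61 + 859.68 + 393.76 = 3557.17
Index = 3409.22 / 3557.17 × 100 = 95.8408

95.8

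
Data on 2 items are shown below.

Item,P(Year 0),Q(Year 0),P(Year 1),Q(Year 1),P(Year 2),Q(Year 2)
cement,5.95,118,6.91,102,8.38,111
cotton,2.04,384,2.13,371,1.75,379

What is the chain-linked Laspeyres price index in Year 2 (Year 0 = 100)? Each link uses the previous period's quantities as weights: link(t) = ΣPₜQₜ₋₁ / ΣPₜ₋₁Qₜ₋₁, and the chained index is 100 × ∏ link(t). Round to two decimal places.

110.61

Link Year 0→Year 1:
ΣP(Year 1)Q(Year 0) = 6.91×118 + 2.13×384 = 815.38 + 817.92 = 1633.3
ΣP(Year 0)Q(Year 0) = 5.95×118 + 2.04×384 = 702.1 + 783.36 = 1485.46
link = 1633.3/1485.46 = 1.099525
Link Year 1→Year 2:
ΣP(Year 2)Q(Year 1) = 8.38×102 + 1.75×371 = 854.76 + 649.25 = 1504.01
ΣP(Year 1)Q(Year 1) = 6.91×102 + 2.13×371 = 704.82 + 790.23 = 1495.05
link = 1504.01/1495.05 = 1.005993
Chained index = 100 × 1.099525 × 1.005993 = 110.6114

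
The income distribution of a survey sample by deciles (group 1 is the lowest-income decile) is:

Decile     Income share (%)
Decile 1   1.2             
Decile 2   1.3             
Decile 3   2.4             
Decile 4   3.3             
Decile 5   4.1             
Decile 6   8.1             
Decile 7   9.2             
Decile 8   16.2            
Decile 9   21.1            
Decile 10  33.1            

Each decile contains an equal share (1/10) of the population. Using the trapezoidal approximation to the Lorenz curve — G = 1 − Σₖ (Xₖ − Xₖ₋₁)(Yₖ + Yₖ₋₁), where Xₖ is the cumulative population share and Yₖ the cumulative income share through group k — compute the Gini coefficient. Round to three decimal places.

0.516

Cumulative income shares Yₖ: 0.0120, 0.0250, 0.0490, 0.0820, 0.1230, 0.2040, 0.2960, 0.4580, 0.6690, 1.0000
Σ (Xₖ−Xₖ₋₁)(Yₖ+Yₖ₋₁) = (1/10)(0.0120+0.0000) + (1/10)(0.0250+0.0120) + (1/10)(0.0490+0.0250) + (1/10)(0.0820+0.0490) + (1/10)(0.1230+0.0820) + (1/10)(0.2040+0.1230) + (1/10)(0.2960+0.2040) + (1/10)(0.4580+0.2960) + (1/10)(0.6690+0.4580) + (1/10)(1.0000+0.6690)
  = 0.0012 + 0.0037 + 0.0074 + 0.0131 + 0.0205 + 0.0327 + 0.0500 + 0.0754 + 0.1127 + 0.1669 = 0.4836
G = 1 − 0.4836 = 0.5164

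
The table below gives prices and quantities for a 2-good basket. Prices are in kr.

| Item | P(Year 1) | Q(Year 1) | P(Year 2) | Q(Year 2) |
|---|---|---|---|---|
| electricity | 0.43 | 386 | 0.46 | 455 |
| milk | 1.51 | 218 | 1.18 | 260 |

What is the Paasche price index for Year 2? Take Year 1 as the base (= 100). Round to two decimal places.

Paasche price index uses current-period quantities as weights.
ΣP(Year 2)·Q(Year 2) = 0.46×455 + 1.18×260 = 209.3 + 306.8 = 516.1
ΣP(Year 1)·Q(Year 2) = 0.43×455 + 1.51×260 = 195.65 + 392.6 = 588.25
Index = 516.1 / 588.25 × 100 = 87.7348

87.73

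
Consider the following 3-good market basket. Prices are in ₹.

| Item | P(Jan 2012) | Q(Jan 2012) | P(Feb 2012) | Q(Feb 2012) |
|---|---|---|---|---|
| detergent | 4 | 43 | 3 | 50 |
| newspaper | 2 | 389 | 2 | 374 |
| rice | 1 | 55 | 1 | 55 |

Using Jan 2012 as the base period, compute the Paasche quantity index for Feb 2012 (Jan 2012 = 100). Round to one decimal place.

Paasche quantity index uses current-period prices as weights.
ΣP(Feb 2012)·Q(Feb 2012) = 3×50 + 2×374 + 1×55 = 150 + 748 + 55 = 953
ΣP(Feb 2012)·Q(Jan 2012) = 3×43 + 2×389 + 1×55 = 129 + 778 + 55 = 962
Index = 953 / 962 × 100 = 99.0644

99.1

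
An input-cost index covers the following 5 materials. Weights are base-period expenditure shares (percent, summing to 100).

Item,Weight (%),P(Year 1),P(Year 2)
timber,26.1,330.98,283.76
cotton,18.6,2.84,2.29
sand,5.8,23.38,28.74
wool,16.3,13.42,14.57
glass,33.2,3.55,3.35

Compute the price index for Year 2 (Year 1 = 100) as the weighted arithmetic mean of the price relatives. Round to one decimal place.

timber: 26.1 × (283.76/330.98) = 26.1 × 0.857333 = 22.3764
cotton: 18.6 × (2.29/2.84) = 18.6 × 0.806338 = 14.9979
sand: 5.8 × (28.74/23.38) = 5.8 × 1.229256 = 7.1297
wool: 16.3 × (14.57/13.42) = 16.3 × 1.085693 = 17.6968
glass: 33.2 × (3.35/3.55) = 33.2 × 0.943662 = 31.3296
Index = Σ wᵢ·(p₁ᵢ/p₀ᵢ) = 22.3764 + 14.9979 + 7.1297 + 17.6968 + 31.3296 = 93.5303

93.5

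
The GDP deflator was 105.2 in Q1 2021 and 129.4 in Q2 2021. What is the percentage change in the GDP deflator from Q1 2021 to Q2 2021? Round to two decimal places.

Change = (129.4 − 105.2) / 105.2 × 100
       = 24.2 / 105.2 × 100 = 23.0038%

23.00%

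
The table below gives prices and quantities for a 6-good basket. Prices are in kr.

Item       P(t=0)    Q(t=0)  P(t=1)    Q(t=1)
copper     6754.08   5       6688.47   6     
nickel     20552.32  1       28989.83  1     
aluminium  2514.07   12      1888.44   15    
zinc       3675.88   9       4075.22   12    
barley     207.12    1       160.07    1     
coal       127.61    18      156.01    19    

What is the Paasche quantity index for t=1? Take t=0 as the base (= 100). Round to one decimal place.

119.8

Paasche quantity index uses current-period prices as weights.
ΣP(t=1)·Q(t=1) = 6688.47×6 + 28989.83×1 + 1888.44×15 + 4075.22×12 + 160.07×1 + 156.01×19 = 40130.82 + 28989.83 + 28326.6 + 48902.64 + 160.07 + 2964.19 = 149474.15
ΣP(t=1)·Q(t=0) = 6688.47×5 + 28989.83×1 + 1888.44×12 + 4075.22×9 + 160.07×1 + 156.01×18 = 33442.35 + 28989.83 + 22661.28 + 36676.98 + 160.07 + 2808.18 = 124738.69
Index = 149474.15 / 124738.69 × 100 = 119.8298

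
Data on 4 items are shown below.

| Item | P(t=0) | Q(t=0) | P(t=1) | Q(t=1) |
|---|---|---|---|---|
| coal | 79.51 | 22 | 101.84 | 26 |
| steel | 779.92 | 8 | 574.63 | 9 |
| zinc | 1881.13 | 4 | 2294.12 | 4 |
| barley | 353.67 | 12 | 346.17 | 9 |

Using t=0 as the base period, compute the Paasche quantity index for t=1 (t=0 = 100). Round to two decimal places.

99.72

Paasche quantity index uses current-period prices as weights.
ΣP(t=1)·Q(t=1) = 101.84×26 + 574.63×9 + 2294.12×4 + 346.17×9 = 2647.84 + 5171.67 + 9176.48 + 3115.53 = 20111.52
ΣP(t=1)·Q(t=0) = 101.84×22 + 574.63×8 + 2294.12×4 + 346.17×12 = 2240.48 + 4597.04 + 9176.48 + 4154.04 = 20168.04
Index = 20111.52 / 20168.04 × 100 = 99.7198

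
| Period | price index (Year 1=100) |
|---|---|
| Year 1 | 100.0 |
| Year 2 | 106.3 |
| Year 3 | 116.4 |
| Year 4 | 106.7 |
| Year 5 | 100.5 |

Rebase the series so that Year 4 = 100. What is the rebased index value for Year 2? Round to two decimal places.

Rebased(Year 2) = 106.3 / 106.7 × 100 = 99.6251

99.63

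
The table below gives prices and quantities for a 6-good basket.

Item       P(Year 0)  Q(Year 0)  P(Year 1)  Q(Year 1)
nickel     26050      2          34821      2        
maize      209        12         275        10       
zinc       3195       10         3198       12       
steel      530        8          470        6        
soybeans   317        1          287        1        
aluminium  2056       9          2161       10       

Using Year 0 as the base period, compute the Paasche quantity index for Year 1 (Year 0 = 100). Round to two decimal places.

Paasche quantity index uses current-period prices as weights.
ΣP(Year 1)·Q(Year 1) = 34821×2 + 275×10 + 3198×12 + 470×6 + 287×1 + 2161×10 = 69642 + 2750 + 38376 + 2820 + 287 + 21610 = 135485
ΣP(Year 1)·Q(Year 0) = 34821×2 + 275×12 + 3198×10 + 470×8 + 287×1 + 2161×9 = 69642 + 3300 + 31980 + 3760 + 287 + 19449 = 128418
Index = 135485 / 128418 × 100 = 105.5031

105.50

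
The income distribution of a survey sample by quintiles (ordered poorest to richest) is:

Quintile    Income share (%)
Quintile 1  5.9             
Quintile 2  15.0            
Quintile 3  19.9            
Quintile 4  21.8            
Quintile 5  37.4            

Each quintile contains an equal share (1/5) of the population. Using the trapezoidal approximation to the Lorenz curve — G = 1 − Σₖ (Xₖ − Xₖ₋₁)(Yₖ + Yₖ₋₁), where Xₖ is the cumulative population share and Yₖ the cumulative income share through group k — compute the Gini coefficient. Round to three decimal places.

Cumulative income shares Yₖ: 0.0590, 0.2090, 0.4080, 0.6260, 1.0000
Σ (Xₖ−Xₖ₋₁)(Yₖ+Yₖ₋₁) = (1/5)(0.0590+0.0000) + (1/5)(0.2090+0.0590) + (1/5)(0.4080+0.2090) + (1/5)(0.6260+0.4080) + (1/5)(1.0000+0.6260)
  = 0.0118 + 0.0536 + 0.1234 + 0.2068 + 0.3252 = 0.7208
G = 1 − 0.7208 = 0.2792

0.279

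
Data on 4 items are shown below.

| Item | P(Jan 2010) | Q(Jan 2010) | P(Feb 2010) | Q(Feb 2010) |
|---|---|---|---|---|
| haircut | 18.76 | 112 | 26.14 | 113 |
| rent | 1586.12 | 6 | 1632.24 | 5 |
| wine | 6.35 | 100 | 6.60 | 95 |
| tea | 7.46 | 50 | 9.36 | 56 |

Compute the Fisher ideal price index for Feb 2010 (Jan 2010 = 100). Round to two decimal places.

110.24

Laspeyres component (base-period weights):
ΣP(Feb 2010)Q(Jan 2010) = 26.14×112 + 1632.24×6 + 6.60×100 + 9.36×50 = 2927.68 + 9793.44 + 660 + 468 = 13849.12
ΣP(Jan 2010)Q(Jan 2010) = 18.76×112 + 1586.12×6 + 6.35×100 + 7.46×50 = 2101.12 + 9516.72 + 635 + 373 = 12625.84
L = 13849.12 / 12625.84 × 100 = 109.6887
Paasche component (current-period weights):
ΣP(Feb 2010)Q(Feb 2010) = 26.14×113 + 1632.24×5 + 6.60×95 + 9.36×56 = 2953.82 + 8161.2 + 627 + 524.16 = 12266.18
ΣP(Jan 2010)Q(Feb 2010) = 18.76×113 + 1586.12×5 + 6.35×95 + 7.46×56 = 2119.88 + 7930.6 + 603.25 + 417.76 = 11071.49
P = 12266.18 / 11071.49 × 100 = 110.7907
Fisher = √(L × P) = √(109.6887 × 110.7907) = 110.2383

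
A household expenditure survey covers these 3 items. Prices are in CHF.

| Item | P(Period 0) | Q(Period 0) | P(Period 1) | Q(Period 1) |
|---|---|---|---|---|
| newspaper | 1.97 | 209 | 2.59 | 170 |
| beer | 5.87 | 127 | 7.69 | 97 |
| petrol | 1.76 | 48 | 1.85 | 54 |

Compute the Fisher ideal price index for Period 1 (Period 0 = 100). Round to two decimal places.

Laspeyres component (base-period weights):
ΣP(Period 1)Q(Period 0) = 2.59×209 + 7.69×127 + 1.85×48 = 541.31 + 976.63 + 88.8 = 1606.74
ΣP(Period 0)Q(Period 0) = 1.97×209 + 5.87×127 + 1.76×48 = 411.73 + 745.49 + 84.48 = 1241.7
L = 1606.74 / 1241.7 × 100 = 129.3984
Paasche component (current-period weights):
ΣP(Period 1)Q(Period 1) = 2.59×170 + 7.69×97 + 1.85×54 = 440.3 + 745.93 + 99.9 = 1286.13
ΣP(Period 0)Q(Period 1) = 1.97×170 + 5.87×97 + 1.76×54 = 334.9 + 569.39 + 95.04 = 999.33
P = 1286.13 / 999.33 × 100 = 128.6992
Fisher = √(L × P) = √(129.3984 × 128.6992) = 129.0483

129.05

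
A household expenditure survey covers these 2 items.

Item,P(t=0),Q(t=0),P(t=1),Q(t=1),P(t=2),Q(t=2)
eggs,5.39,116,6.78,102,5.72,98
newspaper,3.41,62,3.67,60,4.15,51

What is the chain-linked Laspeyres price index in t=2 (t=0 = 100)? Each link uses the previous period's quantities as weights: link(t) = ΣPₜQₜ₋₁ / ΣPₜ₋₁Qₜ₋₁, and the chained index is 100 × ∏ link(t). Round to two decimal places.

110.65

Link t=0→t=1:
ΣP(t=1)Q(t=0) = 6.78×116 + 3.67×62 = 786.48 + 227.54 = 1014.02
ΣP(t=0)Q(t=0) = 5.39×116 + 3.41×62 = 625.24 + 211.42 = 836.66
link = 1014.02/836.66 = 1.211986
Link t=1→t=2:
ΣP(t=2)Q(t=1) = 5.72×102 + 4.15×60 = 583.44 + 249 = 832.44
ΣP(t=1)Q(t=1) = 6.78×102 + 3.67×60 = 691.56 + 220.2 = 911.76
link = 832.44/911.76 = 0.913003
Chained index = 100 × 1.211986 × 0.913003 = 110.6547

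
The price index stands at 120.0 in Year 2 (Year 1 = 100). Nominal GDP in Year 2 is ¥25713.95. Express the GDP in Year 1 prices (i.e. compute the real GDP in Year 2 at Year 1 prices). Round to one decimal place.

21428.3

Real = Nominal ÷ (Index/100) = 25713.95 ÷ (120.0/100)
     = 25713.95 ÷ 1.200 = 21428.2917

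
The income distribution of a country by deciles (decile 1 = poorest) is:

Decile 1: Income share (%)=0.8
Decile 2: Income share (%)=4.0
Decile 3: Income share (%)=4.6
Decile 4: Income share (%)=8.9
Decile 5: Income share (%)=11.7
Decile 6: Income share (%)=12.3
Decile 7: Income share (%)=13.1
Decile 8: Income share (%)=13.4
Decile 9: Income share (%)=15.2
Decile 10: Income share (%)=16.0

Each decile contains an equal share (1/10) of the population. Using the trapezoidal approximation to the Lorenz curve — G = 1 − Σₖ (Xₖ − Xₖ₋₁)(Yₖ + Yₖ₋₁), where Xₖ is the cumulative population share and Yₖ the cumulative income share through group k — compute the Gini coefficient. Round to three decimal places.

0.272

Cumulative income shares Yₖ: 0.0080, 0.0480, 0.0940, 0.1830, 0.3000, 0.4230, 0.5540, 0.6880, 0.8400, 1.0000
Σ (Xₖ−Xₖ₋₁)(Yₖ+Yₖ₋₁) = (1/10)(0.0080+0.0000) + (1/10)(0.0480+0.0080) + (1/10)(0.0940+0.0480) + (1/10)(0.1830+0.0940) + (1/10)(0.3000+0.1830) + (1/10)(0.4230+0.3000) + (1/10)(0.5540+0.4230) + (1/10)(0.6880+0.5540) + (1/10)(0.8400+0.6880) + (1/10)(1.0000+0.8400)
  = 0.0008 + 0.0056 + 0.0142 + 0.0277 + 0.0483 + 0.0723 + 0.0977 + 0.1242 + 0.1528 + 0.1840 = 0.7276
G = 1 − 0.7276 = 0.2724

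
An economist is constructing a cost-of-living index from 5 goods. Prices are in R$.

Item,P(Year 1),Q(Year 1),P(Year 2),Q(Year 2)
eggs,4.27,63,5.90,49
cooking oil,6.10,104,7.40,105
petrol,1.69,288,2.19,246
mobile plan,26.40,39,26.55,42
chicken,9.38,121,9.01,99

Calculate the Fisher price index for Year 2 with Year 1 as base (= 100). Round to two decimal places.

109.50

Laspeyres component (base-period weights):
ΣP(Year 2)Q(Year 1) = 5.90×63 + 7.40×104 + 2.19×288 + 26.55×39 + 9.01×121 = 371.7 + 769.6 + 630.72 + 1035.45 + 1090.21 = 3897.68
ΣP(Year 1)Q(Year 1) = 4.27×63 + 6.10×104 + 1.69×288 + 26.40×39 + 9.38×121 = 269.01 + 634.4 + 486.72 + 1029.6 + 1134.98 = 3554.71
L = 3897.68 / 3554.71 × 100 = 109.6483
Paasche component (current-period weights):
ΣP(Year 2)Q(Year 2) = 5.90×49 + 7.40×105 + 2.19×246 + 26.55×42 + 9.01×99 = 289.1 + 777 + 538.74 + 1115.1 + 891.99 = 3611.93
ΣP(Year 1)Q(Year 2) = 4.27×49 + 6.10×105 + 1.69×246 + 26.40×42 + 9.38×99 = 209.23 + 640.5 + 415.74 + 1108.8 + 928.62 = 3302.89
P = 3611.93 / 3302.89 × 100 = 109.3567
Fisher = √(L × P) = √(109.6483 × 109.3567) = 109.5024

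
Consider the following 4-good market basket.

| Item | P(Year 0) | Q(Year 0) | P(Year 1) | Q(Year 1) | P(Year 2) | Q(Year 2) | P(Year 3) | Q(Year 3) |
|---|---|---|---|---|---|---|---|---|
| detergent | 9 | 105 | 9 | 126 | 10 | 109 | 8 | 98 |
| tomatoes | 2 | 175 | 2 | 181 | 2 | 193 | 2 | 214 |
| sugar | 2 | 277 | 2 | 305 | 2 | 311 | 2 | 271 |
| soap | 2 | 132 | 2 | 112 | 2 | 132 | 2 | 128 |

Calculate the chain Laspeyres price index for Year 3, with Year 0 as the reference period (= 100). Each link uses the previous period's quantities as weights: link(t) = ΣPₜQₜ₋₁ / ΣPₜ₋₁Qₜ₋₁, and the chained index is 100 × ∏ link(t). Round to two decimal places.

95.68

Link Year 0→Year 1:
ΣP(Year 1)Q(Year 0) = 9×105 + 2×175 + 2×277 + 2×132 = 945 + 350 + 554 + 264 = 2113
ΣP(Year 0)Q(Year 0) = 9×105 + 2×175 + 2×277 + 2×132 = 945 + 350 + 554 + 264 = 2113
link = 2113/2113 = 1.000000
Link Year 1→Year 2:
ΣP(Year 2)Q(Year 1) = 10×126 + 2×181 + 2×305 + 2×112 = 1260 + 362 + 610 + 224 = 2456
ΣP(Year 1)Q(Year 1) = 9×126 + 2×181 + 2×305 + 2×112 = 1134 + 362 + 610 + 224 = 2330
link = 2456/2330 = 1.054077
Link Year 2→Year 3:
ΣP(Year 3)Q(Year 2) = 8×109 + 2×193 + 2×311 + 2×132 = 872 + 386 + 622 + 264 = 2144
ΣP(Year 2)Q(Year 2) = 10×109 + 2×193 + 2×311 + 2×132 = 1090 + 386 + 622 + 264 = 2362
link = 2144/2362 = 0.907705
Chained index = 100 × 1.000000 × 1.054077 × 0.907705 = 95.6792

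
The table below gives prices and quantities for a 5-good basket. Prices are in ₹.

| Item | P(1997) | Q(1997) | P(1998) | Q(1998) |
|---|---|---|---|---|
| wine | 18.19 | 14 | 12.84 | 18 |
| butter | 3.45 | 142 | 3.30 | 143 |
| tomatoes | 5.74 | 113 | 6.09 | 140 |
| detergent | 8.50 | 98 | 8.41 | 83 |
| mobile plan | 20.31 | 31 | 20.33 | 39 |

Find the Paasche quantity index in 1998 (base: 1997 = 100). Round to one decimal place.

109.2

Paasche quantity index uses current-period prices as weights.
ΣP(1998)·Q(1998) = 12.84×18 + 3.30×143 + 6.09×140 + 8.41×83 + 20.33×39 = 231.12 + 471.9 + 852.6 + 698.03 + 792.87 = 3046.52
ΣP(1998)·Q(1997) = 12.84×14 + 3.30×142 + 6.09×113 + 8.41×98 + 20.33×31 = 179.76 + 468.6 + 688.17 + 824.18 + 630.23 = 2790.94
Index = 3046.52 / 2790.94 × 100 = 109.1575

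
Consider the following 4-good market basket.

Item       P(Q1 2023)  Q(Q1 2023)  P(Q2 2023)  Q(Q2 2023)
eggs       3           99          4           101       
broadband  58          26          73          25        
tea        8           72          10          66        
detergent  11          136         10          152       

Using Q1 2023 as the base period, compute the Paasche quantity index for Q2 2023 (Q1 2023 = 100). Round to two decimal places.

Paasche quantity index uses current-period prices as weights.
ΣP(Q2 2023)·Q(Q2 2023) = 4×101 + 73×25 + 10×66 + 10×152 = 404 + 1825 + 660 + 1520 = 4409
ΣP(Q2 2023)·Q(Q1 2023) = 4×99 + 73×26 + 10×72 + 10×136 = 396 + 1898 + 720 + 1360 = 4374
Index = 4409 / 4374 × 100 = 100.8002

100.80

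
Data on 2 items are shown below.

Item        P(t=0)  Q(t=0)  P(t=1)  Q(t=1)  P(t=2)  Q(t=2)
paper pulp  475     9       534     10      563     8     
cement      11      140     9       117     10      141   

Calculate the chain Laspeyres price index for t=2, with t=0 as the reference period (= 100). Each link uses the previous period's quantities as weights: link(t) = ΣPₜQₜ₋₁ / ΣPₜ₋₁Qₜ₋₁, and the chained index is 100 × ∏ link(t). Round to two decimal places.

110.96

Link t=0→t=1:
ΣP(t=1)Q(t=0) = 534×9 + 9×140 = 4806 + 1260 = 6066
ΣP(t=0)Q(t=0) = 475×9 + 11×140 = 4275 + 1540 = 5815
link = 6066/5815 = 1.043164
Link t=1→t=2:
ΣP(t=2)Q(t=1) = 563×10 + 10×117 = 5630 + 1170 = 6800
ΣP(t=1)Q(t=1) = 534×10 + 9×117 = 5340 + 1053 = 6393
link = 6800/6393 = 1.063663
Chained index = 100 × 1.043164 × 1.063663 = 110.9576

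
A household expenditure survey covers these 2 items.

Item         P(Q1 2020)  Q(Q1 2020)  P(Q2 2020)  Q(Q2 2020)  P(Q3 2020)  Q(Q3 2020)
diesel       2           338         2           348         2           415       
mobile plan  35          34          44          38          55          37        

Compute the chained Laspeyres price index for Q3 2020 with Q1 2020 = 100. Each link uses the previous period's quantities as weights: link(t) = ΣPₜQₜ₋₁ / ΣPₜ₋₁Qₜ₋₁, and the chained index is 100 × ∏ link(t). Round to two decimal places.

136.95

Link Q1 2020→Q2 2020:
ΣP(Q2 2020)Q(Q1 2020) = 2×338 + 44×34 = 676 + 1496 = 2172
ΣP(Q1 2020)Q(Q1 2020) = 2×338 + 35×34 = 676 + 1190 = 1866
link = 2172/1866 = 1.163987
Link Q2 2020→Q3 2020:
ΣP(Q3 2020)Q(Q2 2020) = 2×348 + 55×38 = 696 + 2090 = 2786
ΣP(Q2 2020)Q(Q2 2020) = 2×348 + 44×38 = 696 + 1672 = 2368
link = 2786/2368 = 1.176520
Chained index = 100 × 1.163987 × 1.176520 = 136.9454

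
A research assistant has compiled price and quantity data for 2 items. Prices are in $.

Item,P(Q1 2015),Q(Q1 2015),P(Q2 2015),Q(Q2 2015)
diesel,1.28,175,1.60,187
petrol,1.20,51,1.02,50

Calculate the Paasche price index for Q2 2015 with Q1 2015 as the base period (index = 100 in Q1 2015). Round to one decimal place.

Paasche price index uses current-period quantities as weights.
ΣP(Q2 2015)·Q(Q2 2015) = 1.60×187 + 1.02×50 = 299.2 + 51 = 350.2
ΣP(Q1 2015)·Q(Q2 2015) = 1.28×187 + 1.20×50 = 239.36 + 60 = 299.36
Index = 350.2 / 299.36 × 100 = 116.9829

117.0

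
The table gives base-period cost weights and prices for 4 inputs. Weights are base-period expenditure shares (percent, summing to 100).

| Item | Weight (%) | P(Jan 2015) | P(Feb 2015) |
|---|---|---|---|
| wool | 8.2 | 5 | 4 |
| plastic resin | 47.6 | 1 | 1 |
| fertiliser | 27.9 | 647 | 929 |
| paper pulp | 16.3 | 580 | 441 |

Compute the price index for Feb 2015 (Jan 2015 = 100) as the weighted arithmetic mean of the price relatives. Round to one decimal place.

106.6

wool: 8.2 × (4/5) = 8.2 × 0.800000 = 6.5600
plastic resin: 47.6 × (1/1) = 47.6 × 1.000000 = 47.6000
fertiliser: 27.9 × (929/647) = 27.9 × 1.435858 = 40.0604
paper pulp: 16.3 × (441/580) = 16.3 × 0.760345 = 12.3936
Index = Σ wᵢ·(p₁ᵢ/p₀ᵢ) = 6.5600 + 47.6000 + 40.0604 + 12.3936 = 106.6141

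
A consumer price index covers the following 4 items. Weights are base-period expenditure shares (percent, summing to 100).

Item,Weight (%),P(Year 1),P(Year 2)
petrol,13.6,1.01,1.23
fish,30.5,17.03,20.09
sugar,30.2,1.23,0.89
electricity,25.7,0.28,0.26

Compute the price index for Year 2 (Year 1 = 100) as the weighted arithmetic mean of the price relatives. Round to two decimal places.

petrol: 13.6 × (1.23/1.01) = 13.6 × 1.217822 = 16.5624
fish: 30.5 × (20.09/17.03) = 30.5 × 1.179683 = 35.9803
sugar: 30.2 × (0.89/1.23) = 30.2 × 0.723577 = 21.8520
electricity: 25.7 × (0.26/0.28) = 25.7 × 0.928571 = 23.8643
Index = Σ wᵢ·(p₁ᵢ/p₀ᵢ) = 16.5624 + 35.9803 + 21.8520 + 23.8643 = 98.2590

98.26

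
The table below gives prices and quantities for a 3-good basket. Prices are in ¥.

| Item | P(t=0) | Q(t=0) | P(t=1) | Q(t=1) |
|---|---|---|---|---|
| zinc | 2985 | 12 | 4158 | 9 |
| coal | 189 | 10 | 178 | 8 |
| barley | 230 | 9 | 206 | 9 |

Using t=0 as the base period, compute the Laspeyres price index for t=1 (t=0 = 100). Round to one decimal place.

134.6

Laspeyres price index uses base-period quantities as weights.
ΣP(t=1)·Q(t=0) = 4158×12 + 178×10 + 206×9 = 49896 + 1780 + 1854 = 53530
ΣP(t=0)·Q(t=0) = 2985×12 + 189×10 + 230×9 = 35820 + 1890 + 2070 = 39780
Index = 53530 / 39780 × 100 = 134.5651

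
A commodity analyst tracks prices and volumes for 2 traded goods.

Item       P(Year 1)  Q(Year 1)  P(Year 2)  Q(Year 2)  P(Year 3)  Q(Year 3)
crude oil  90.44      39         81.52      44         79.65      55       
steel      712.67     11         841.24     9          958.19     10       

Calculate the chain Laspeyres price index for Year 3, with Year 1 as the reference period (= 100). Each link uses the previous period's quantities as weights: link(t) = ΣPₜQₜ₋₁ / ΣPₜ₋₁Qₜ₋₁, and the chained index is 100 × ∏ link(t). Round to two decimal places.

Link Year 1→Year 2:
ΣP(Year 2)Q(Year 1) = 81.52×39 + 841.24×11 = 3179.28 + 9253.64 = 12432.92
ΣP(Year 1)Q(Year 1) = 90.44×39 + 712.67×11 = 3527.16 + 7839.37 = 11366.53
link = 12432.92/11366.53 = 1.093818
Link Year 2→Year 3:
ΣP(Year 3)Q(Year 2) = 79.65×44 + 958.19×9 = 3504.6 + 8623.71 = 12128.31
ΣP(Year 2)Q(Year 2) = 81.52×44 + 841.24×9 = 3586.88 + 7571.16 = 11158.04
link = 12128.31/11158.04 = 1.086957
Chained index = 100 × 1.093818 × 1.086957 = 118.8934

118.89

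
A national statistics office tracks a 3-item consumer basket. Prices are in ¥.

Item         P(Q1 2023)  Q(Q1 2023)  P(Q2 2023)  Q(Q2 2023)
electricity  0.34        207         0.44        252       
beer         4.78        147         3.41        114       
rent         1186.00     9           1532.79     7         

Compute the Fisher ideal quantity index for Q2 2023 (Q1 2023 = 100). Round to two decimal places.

Laspeyres component (base-period weights):
ΣP(Q1 2023)Q(Q2 2023) = 0.34×252 + 4.78×114 + 1186.00×7 = 85.68 + 544.92 + 8302 = 8932.6
ΣP(Q1 2023)Q(Q1 2023) = 0.34×207 + 4.78×147 + 1186.00×9 = 70.38 + 702.66 + 10674 = 11447.04
L = 8932.6 / 11447.04 × 100 = 78.0341
Paasche component (current-period weights):
ΣP(Q2 2023)Q(Q2 2023) = 0.44×252 + 3.41×114 + 1532.79×7 = 110.88 + 388.74 + 10729.53 = 11229.15
ΣP(Q2 2023)Q(Q1 2023) = 0.44×207 + 3.41×147 + 1532.79×9 = 91.08 + 501.27 + 13795.11 = 14387.46
P = 11229.15 / 14387.46 × 100 = 78.0482
Fisher = √(L × P) = √(78.0341 × 78.0482) = 78.0412

78.04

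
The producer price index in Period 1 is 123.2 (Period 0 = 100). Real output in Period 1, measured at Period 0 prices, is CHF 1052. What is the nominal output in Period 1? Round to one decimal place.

1296.1

Nominal = Real × (Index/100) = 1052 × (123.2/100)
        = 1052 × 1.232 = 1296.0640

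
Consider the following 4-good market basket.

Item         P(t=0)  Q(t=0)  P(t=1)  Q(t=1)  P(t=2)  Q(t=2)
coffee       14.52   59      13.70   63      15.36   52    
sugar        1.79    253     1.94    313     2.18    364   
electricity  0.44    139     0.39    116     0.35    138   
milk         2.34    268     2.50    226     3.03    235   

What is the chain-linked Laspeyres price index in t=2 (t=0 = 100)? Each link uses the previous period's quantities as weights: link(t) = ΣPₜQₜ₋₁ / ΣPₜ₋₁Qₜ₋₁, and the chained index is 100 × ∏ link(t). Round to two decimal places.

Link t=0→t=1:
ΣP(t=1)Q(t=0) = 13.70×59 + 1.94×253 + 0.39×139 + 2.50×268 = 808.3 + 490.82 + 54.21 + 670 = 2023.33
ΣP(t=0)Q(t=0) = 14.52×59 + 1.79×253 + 0.44×139 + 2.34×268 = 856.68 + 452.87 + 61.16 + 627.12 = 1997.83
link = 2023.33/1997.83 = 1.012764
Link t=1→t=2:
ΣP(t=2)Q(t=1) = 15.36×63 + 2.18×313 + 0.35×116 + 3.03×226 = 967.68 + 682.34 + 40.6 + 684.78 = 2375.4
ΣP(t=1)Q(t=1) = 13.70×63 + 1.94×313 + 0.39×116 + 2.50×226 = 863.1 + 607.22 + 45.24 + 565 = 2080.56
link = 2375.4/2080.56 = 1.141712
Chained index = 100 × 1.012764 × 1.141712 = 115.6284

115.63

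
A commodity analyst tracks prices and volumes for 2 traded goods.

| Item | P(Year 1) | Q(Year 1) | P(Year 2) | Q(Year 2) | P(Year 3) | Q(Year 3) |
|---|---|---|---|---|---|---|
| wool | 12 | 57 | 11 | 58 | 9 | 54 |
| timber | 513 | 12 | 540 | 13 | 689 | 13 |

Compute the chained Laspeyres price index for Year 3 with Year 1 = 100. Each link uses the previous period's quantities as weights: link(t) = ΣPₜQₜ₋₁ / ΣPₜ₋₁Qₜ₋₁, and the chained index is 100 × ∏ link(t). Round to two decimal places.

128.61

Link Year 1→Year 2:
ΣP(Year 2)Q(Year 1) = 11×57 + 540×12 = 627 + 6480 = 7107
ΣP(Year 1)Q(Year 1) = 12×57 + 513×12 = 684 + 6156 = 6840
link = 7107/6840 = 1.039035
Link Year 2→Year 3:
ΣP(Year 3)Q(Year 2) = 9×58 + 689×13 = 522 + 8957 = 9479
ΣP(Year 2)Q(Year 2) = 11×58 + 540×13 = 638 + 7020 = 7658
link = 9479/7658 = 1.237791
Chained index = 100 × 1.039035 × 1.237791 = 128.6108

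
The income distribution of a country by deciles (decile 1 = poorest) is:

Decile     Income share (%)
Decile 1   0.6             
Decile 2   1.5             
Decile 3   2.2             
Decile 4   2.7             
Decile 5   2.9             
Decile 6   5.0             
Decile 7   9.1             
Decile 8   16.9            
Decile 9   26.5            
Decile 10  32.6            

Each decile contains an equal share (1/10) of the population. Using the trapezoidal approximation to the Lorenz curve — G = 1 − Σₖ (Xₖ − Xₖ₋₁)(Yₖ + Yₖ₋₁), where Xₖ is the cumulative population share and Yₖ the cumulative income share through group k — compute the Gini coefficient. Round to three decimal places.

0.558

Cumulative income shares Yₖ: 0.0060, 0.0210, 0.0430, 0.0700, 0.0990, 0.1490, 0.2400, 0.4090, 0.6740, 1.0000
Σ (Xₖ−Xₖ₋₁)(Yₖ+Yₖ₋₁) = (1/10)(0.0060+0.0000) + (1/10)(0.0210+0.0060) + (1/10)(0.0430+0.0210) + (1/10)(0.0700+0.0430) + (1/10)(0.0990+0.0700) + (1/10)(0.1490+0.0990) + (1/10)(0.2400+0.1490) + (1/10)(0.4090+0.2400) + (1/10)(0.6740+0.4090) + (1/10)(1.0000+0.6740)
  = 0.0006 + 0.0027 + 0.0064 + 0.0113 + 0.0169 + 0.0248 + 0.0389 + 0.0649 + 0.1083 + 0.1674 = 0.4422
G = 1 − 0.4422 = 0.5578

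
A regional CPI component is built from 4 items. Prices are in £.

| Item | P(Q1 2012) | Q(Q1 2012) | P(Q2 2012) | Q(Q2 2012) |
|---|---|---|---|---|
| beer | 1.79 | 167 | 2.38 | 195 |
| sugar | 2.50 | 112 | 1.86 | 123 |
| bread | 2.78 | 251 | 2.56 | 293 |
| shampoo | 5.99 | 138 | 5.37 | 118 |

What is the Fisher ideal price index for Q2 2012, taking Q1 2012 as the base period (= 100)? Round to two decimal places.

Laspeyres component (base-period weights):
ΣP(Q2 2012)Q(Q1 2012) = 2.38×167 + 1.86×112 + 2.56×251 + 5.37×138 = 397.46 + 208.32 + 642.56 + 741.06 = 1989.4
ΣP(Q1 2012)Q(Q1 2012) = 1.79×167 + 2.50×112 + 2.78×251 + 5.99×138 = 298.93 + 280 + 697.78 + 826.62 = 2103.33
L = 1989.4 / 2103.33 × 100 = 94.5834
Paasche component (current-period weights):
ΣP(Q2 2012)Q(Q2 2012) = 2.38×195 + 1.86×123 + 2.56×293 + 5.37×118 = 464.1 + 228.78 + 750.08 + 633.66 = 2076.62
ΣP(Q1 2012)Q(Q2 2012) = 1.79×195 + 2.50×123 + 2.78×293 + 5.99×118 = 349.05 + 307.5 + 814.54 + 706.82 = 2177.91
P = 2076.62 / 2177.91 × 100 = 95.3492
Fisher = √(L × P) = √(94.5834 × 95.3492) = 94.9655

94.97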